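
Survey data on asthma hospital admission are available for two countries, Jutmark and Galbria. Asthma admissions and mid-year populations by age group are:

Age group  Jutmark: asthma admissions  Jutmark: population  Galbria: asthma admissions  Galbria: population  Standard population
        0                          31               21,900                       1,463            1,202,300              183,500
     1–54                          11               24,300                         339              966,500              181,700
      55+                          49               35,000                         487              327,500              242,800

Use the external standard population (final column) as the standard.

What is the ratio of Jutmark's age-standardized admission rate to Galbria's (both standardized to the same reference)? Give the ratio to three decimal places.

Age-specific rates per 10,000 for Jutmark: 14.16, 4.53, 14.00.
For Galbria: 12.17, 3.51, 14.87.
Standard total = 608,000; weights = 0.3018, 0.2988, 0.3993.
Jutmark: 0.3018×14.16 + 0.2988×4.53 + 0.3993×14.00 = 11.2158 per 10,000.
Galbria: 0.3018×12.17 + 0.2988×3.51 + 0.3993×14.87 = 10.6590 per 10,000.
Ratio = 11.2158 ÷ 10.6590 = 1.05223.

1.052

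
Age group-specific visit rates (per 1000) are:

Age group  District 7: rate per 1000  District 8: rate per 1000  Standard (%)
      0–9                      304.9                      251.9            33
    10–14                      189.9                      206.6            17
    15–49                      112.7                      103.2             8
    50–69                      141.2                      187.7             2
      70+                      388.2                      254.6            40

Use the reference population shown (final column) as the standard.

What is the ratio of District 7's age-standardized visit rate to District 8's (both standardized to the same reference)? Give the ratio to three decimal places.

1.293

Standard weights: 0.33, 0.17, 0.08, 0.02, 0.40.
District 7: 0.3300×304.9 + 0.1700×189.9 + 0.0800×112.7 + 0.0200×141.2 + 0.4000×388.2 = 300.0200 per 1000.
District 8: 0.3300×251.9 + 0.1700×206.6 + 0.0800×103.2 + 0.0200×187.7 + 0.4000×254.6 = 232.0990 per 1000.
Ratio = 300.0200 ÷ 232.0990 = 1.29264.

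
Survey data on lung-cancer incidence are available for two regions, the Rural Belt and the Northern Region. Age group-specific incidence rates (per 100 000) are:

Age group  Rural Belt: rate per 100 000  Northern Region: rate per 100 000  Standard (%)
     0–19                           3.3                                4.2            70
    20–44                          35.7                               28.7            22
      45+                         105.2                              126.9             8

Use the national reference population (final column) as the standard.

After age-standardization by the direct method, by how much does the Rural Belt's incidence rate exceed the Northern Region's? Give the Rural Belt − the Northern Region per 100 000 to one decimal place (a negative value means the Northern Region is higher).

Standard weights: 0.70, 0.22, 0.08.
The Rural Belt: 0.7000×3.3 + 0.2200×35.7 + 0.0800×105.2 = 18.5800 per 100 000.
The Northern Region: 0.7000×4.2 + 0.2200×28.7 + 0.0800×126.9 = 19.4060 per 100 000.
Difference = 18.5800 − 19.4060 = -0.8260.

-0.8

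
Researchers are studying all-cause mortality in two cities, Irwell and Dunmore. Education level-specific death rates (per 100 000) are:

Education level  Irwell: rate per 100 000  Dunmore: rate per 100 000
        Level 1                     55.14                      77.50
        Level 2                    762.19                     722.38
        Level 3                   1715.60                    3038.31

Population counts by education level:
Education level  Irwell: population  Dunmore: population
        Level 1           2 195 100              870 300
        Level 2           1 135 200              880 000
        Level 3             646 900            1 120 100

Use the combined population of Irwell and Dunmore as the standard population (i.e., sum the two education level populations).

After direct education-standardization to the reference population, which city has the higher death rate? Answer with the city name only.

Combined standard total = 6 847 600; weights = 0.4477, 0.2943, 0.2580.
Irwell: 0.4477×55.14 + 0.2943×762.19 + 0.2580×1715.60 = 691.6959 per 100 000.
Dunmore: 0.4477×77.50 + 0.2943×722.38 + 0.2580×3038.31 = 1031.3106 per 100 000.

Dunmore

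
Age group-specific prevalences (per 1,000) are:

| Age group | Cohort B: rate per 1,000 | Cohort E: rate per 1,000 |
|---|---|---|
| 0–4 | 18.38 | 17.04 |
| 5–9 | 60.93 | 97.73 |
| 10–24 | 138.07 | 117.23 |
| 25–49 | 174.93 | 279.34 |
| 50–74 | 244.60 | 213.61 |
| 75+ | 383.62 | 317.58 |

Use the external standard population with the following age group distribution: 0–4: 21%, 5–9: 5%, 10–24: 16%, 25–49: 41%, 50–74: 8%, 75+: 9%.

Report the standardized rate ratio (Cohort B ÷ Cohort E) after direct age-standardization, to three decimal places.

0.826

Standard weights: 0.21, 0.05, 0.16, 0.41, 0.08, 0.09.
Cohort B: 0.2100×18.38 + 0.0500×60.93 + 0.1600×138.07 + 0.4100×174.93 + 0.0800×244.60 + 0.0900×383.62 = 154.8126 per 1,000.
Cohort E: 0.2100×17.04 + 0.0500×97.73 + 0.1600×117.23 + 0.4100×279.34 + 0.0800×213.61 + 0.0900×317.58 = 187.4221 per 1,000.
Ratio = 154.8126 ÷ 187.4221 = 0.82601.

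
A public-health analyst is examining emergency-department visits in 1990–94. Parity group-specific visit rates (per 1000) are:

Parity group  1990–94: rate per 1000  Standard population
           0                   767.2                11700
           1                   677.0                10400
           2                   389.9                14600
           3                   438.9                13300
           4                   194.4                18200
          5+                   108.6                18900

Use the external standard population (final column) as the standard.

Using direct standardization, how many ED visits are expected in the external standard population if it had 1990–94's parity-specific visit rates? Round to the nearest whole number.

Expected ED visits = Σ (standard pop × parity-specific rate ÷ 1000)
= 11700×767.2/1000 + 10400×677.0/1000 + 14600×389.9/1000 + 13300×438.9/1000 + 18200×194.4/1000 + 18900×108.6/1000
= 8976.24 + 7040.80 + 5692.54 + 5837.37 + 3538.08 + 2052.54 = 33137.57.

33138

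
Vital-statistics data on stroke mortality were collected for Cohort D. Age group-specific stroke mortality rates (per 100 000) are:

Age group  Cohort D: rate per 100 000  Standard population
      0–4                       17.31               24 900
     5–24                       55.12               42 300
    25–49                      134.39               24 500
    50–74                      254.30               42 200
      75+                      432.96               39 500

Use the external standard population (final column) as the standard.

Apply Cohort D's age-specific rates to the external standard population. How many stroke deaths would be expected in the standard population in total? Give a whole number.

339

Expected stroke deaths = Σ (standard pop × age-specific rate ÷ 100 000)
= 24 900×17.31/100 000 + 42 300×55.12/100 000 + 24 500×134.39/100 000 + 42 200×254.30/100 000 + 39 500×432.96/100 000
= 4.31 + 23.32 + 32.93 + 107.31 + 171.02 = 338.89.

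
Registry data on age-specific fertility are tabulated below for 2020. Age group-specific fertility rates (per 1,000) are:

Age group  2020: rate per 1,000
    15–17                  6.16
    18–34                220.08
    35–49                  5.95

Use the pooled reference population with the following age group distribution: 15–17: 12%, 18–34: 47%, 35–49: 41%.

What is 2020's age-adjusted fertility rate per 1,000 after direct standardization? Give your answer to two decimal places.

Standard weights: 0.12, 0.47, 0.41.
Standardized rate: 0.1200×6.16 + 0.4700×220.08 + 0.4100×5.95 = 106.6163 per 1,000.

106.62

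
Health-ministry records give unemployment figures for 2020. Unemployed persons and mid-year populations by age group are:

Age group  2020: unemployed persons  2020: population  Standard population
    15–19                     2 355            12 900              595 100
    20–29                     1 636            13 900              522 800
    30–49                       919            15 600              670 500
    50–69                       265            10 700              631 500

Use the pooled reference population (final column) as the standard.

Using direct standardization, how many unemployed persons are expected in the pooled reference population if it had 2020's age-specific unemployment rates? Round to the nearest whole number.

Age-specific rates per 1 000 for 2020: 182.558, 117.698, 58.910, 24.766.
Expected unemployed persons = Σ (standard pop × age-specific rate ÷ 1 000)
= 595 100×182.558/1 000 + 522 800×117.698/1 000 + 670 500×58.910/1 000 + 631 500×24.766/1 000
= 108640.35 + 61532.43 + 39499.33 + 15639.95 = 225312.06.

225312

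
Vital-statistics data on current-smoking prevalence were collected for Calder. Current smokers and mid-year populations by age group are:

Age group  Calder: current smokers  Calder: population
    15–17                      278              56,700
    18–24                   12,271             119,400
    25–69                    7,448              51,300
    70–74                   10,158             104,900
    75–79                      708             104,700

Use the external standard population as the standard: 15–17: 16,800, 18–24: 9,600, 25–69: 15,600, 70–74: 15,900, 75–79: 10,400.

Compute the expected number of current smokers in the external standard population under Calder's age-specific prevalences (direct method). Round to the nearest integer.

Age-specific rates per 1,000 for Calder: 4.903, 102.772, 145.185, 96.835, 6.762.
Expected current smokers = Σ (standard pop × age-specific rate ÷ 1,000)
= 16,800×4.903/1,000 + 9,600×102.772/1,000 + 15,600×145.185/1,000 + 15,900×96.835/1,000 + 10,400×6.762/1,000
= 82.37 + 986.61 + 2264.89 + 1539.68 + 70.33 = 4943.88.

4944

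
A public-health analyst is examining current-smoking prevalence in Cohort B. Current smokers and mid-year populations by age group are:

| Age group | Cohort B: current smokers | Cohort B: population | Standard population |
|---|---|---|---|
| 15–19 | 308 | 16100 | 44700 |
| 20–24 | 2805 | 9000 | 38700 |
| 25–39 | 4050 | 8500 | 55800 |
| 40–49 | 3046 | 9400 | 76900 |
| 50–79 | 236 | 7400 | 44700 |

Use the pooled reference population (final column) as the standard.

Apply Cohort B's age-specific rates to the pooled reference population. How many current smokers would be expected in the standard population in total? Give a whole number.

Age-specific rates per 1000 for Cohort B: 19.130, 311.667, 476.471, 324.043, 31.892.
Expected current smokers = Σ (standard pop × age-specific rate ÷ 1000)
= 44700×19.130/1000 + 38700×311.667/1000 + 55800×476.471/1000 + 76900×324.043/1000 + 44700×31.892/1000
= 855.13 + 12061.50 + 26587.06 + 24918.87 + 1425.57 = 65848.13.

65848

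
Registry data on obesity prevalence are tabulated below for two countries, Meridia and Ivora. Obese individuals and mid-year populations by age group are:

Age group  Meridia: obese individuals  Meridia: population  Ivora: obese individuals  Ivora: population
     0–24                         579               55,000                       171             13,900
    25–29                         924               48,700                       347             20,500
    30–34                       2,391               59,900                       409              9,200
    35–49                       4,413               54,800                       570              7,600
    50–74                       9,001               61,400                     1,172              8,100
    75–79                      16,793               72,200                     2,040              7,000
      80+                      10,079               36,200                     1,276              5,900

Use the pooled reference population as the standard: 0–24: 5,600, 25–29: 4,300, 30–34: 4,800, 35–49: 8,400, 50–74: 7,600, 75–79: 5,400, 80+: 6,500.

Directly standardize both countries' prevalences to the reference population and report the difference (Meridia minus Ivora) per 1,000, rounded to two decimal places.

2.92

Age-specific rates per 1,000 for Meridia: 10.527, 18.973, 39.917, 80.529, 146.596, 232.590, 278.425.
For Ivora: 12.302, 16.927, 44.457, 75.000, 144.691, 291.429, 216.271.
Standard total = 42,600; weights = 0.1315, 0.1009, 0.1127, 0.1972, 0.1784, 0.1268, 0.1526.
Meridia: 0.1315×10.527 + 0.1009×18.973 + 0.1127×39.917 + 0.1972×80.529 + 0.1784×146.596 + 0.1268×232.590 + 0.1526×278.425 = 121.7949 per 1,000.
Ivora: 0.1315×12.302 + 0.1009×16.927 + 0.1127×44.457 + 0.1972×75.000 + 0.1784×144.691 + 0.1268×291.429 + 0.1526×216.271 = 118.8779 per 1,000.
Difference = 121.7949 − 118.8779 = 2.9170.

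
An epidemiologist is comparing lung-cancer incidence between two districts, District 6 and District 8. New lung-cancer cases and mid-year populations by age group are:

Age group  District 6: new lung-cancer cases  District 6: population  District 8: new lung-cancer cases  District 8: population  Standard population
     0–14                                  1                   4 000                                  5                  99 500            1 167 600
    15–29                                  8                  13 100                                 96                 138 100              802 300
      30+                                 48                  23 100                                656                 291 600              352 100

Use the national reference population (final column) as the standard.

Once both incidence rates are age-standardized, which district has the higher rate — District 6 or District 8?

Age-specific rates per 100 000 for District 6: 25.00, 61.07, 207.79.
For District 8: 5.03, 69.51, 224.97.
Standard total = 2 322 000; weights = 0.5028, 0.3455, 0.1516.
District 6: 0.5028×25.00 + 0.3455×61.07 + 0.1516×207.79 = 65.1805 per 100 000.
District 8: 0.5028×5.03 + 0.3455×69.51 + 0.1516×224.97 = 60.6587 per 100 000.
The crude rates (141.79 vs 143.05) would put District 8 higher, but that reflects its age composition; once standardized to a common age structure, District 6 has the higher underlying rate.

District 6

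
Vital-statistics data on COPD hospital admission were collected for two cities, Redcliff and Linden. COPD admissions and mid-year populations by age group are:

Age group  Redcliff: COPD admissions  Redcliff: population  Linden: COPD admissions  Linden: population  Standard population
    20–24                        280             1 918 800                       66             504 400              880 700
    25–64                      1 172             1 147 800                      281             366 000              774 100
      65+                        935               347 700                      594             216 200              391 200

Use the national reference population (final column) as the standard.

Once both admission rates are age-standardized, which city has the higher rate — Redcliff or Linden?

Age-specific rates per 10 000 for Redcliff: 1.46, 10.21, 26.89.
For Linden: 1.31, 7.68, 27.47.
Standard total = 2 046 000; weights = 0.4304, 0.3783, 0.1912.
Redcliff: 0.4304×1.46 + 0.3783×10.21 + 0.1912×26.89 = 9.6330 per 10 000.
Linden: 0.4304×1.31 + 0.3783×7.68 + 0.1912×27.47 = 8.7212 per 10 000.
The crude rates (6.99 vs 8.66) would put Linden higher, but that reflects its age composition; once standardized to a common age structure, Redcliff has the higher underlying rate.

Redcliff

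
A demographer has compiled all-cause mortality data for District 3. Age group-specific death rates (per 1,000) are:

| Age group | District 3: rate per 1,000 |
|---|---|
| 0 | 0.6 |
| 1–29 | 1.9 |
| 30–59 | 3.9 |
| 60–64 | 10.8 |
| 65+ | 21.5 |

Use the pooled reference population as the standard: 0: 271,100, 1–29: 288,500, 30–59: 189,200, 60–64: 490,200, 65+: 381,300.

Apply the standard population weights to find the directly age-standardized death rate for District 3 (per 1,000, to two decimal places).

9.22

Standard total = 1,620,300; weights = 0.1673, 0.1781, 0.1168, 0.3025, 0.2353.
Standardized rate: 0.1673×0.6 + 0.1781×1.9 + 0.1168×3.9 + 0.3025×10.8 + 0.2353×21.5 = 9.2210 per 1,000.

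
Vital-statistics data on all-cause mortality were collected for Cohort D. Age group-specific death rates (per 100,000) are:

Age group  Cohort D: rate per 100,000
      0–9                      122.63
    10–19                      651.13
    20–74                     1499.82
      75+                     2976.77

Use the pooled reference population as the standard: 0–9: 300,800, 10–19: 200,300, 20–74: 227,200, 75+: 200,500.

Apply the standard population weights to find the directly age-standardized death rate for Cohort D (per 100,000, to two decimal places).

Standard total = 928,800; weights = 0.3239, 0.2157, 0.2446, 0.2159.
Standardized rate: 0.3239×122.63 + 0.2157×651.13 + 0.2446×1499.82 + 0.2159×2976.77 = 1189.6102 per 100,000.

1189.61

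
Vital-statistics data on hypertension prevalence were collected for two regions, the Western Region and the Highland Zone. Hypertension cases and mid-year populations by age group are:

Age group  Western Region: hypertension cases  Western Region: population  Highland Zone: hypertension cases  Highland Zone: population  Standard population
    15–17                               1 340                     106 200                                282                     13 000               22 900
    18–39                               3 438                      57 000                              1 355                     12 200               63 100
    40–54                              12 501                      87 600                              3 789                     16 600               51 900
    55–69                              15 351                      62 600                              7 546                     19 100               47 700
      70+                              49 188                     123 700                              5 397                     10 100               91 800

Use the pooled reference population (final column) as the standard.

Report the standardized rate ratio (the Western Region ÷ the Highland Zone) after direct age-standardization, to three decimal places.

0.684

Age-specific rates per 1 000 for the Western Region: 12.618, 60.316, 142.705, 245.224, 397.639.
For the Highland Zone: 21.692, 111.066, 228.253, 395.079, 534.356.
Standard total = 277 400; weights = 0.0826, 0.2275, 0.1871, 0.1720, 0.3309.
The Western Region: 0.0826×12.618 + 0.2275×60.316 + 0.1871×142.705 + 0.1720×245.224 + 0.3309×397.639 = 215.2190 per 1 000.
The Highland Zone: 0.0826×21.692 + 0.2275×111.066 + 0.1871×228.253 + 0.1720×395.079 + 0.3309×534.356 = 314.5295 per 1 000.
Ratio = 215.2190 ÷ 314.5295 = 0.68426.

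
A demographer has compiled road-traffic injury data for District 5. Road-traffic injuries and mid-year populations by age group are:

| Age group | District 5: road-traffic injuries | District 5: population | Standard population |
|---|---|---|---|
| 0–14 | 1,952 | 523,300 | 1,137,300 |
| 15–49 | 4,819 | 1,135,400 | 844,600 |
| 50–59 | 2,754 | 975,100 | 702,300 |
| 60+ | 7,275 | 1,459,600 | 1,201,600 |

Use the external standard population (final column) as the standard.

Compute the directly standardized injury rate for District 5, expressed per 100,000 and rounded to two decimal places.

Age-specific rates per 100,000 for District 5: 373.02, 424.43, 282.43, 498.42.
Standard total = 3,885,800; weights = 0.2927, 0.2174, 0.1807, 0.3092.
Standardized rate: 0.2927×373.02 + 0.2174×424.43 + 0.1807×282.43 + 0.3092×498.42 = 406.6001 per 100,000.

406.60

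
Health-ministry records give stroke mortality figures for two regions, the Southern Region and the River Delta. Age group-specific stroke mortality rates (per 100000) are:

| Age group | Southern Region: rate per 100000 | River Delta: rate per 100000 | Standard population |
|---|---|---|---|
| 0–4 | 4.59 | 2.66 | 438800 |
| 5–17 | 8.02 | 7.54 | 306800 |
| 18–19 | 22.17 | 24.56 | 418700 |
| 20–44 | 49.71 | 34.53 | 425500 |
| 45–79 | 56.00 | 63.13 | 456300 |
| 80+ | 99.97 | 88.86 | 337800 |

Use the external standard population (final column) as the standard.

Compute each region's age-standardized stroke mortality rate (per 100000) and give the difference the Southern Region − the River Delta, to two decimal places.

Standard total = 2383900; weights = 0.1841, 0.1287, 0.1756, 0.1785, 0.1914, 0.1417.
The Southern Region: 0.1841×4.59 + 0.1287×8.02 + 0.1756×22.17 + 0.1785×49.71 + 0.1914×56.00 + 0.1417×99.97 = 39.5283 per 100000.
The River Delta: 0.1841×2.66 + 0.1287×7.54 + 0.1756×24.56 + 0.1785×34.53 + 0.1914×63.13 + 0.1417×88.86 = 36.6120 per 100000.
Difference = 39.5283 − 36.6120 = 2.9163.

2.92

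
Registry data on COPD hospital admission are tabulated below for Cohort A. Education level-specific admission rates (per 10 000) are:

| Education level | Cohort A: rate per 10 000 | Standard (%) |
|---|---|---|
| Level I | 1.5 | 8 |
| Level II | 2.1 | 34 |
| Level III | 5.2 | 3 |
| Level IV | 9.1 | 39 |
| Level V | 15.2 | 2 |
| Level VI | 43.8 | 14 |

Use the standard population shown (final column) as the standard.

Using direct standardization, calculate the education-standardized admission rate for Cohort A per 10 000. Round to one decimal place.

11.0

Standard weights: 0.08, 0.34, 0.03, 0.39, 0.02, 0.14.
Standardized rate: 0.0800×1.5 + 0.3400×2.1 + 0.0300×5.2 + 0.3900×9.1 + 0.0200×15.2 + 0.1400×43.8 = 10.9750 per 10 000.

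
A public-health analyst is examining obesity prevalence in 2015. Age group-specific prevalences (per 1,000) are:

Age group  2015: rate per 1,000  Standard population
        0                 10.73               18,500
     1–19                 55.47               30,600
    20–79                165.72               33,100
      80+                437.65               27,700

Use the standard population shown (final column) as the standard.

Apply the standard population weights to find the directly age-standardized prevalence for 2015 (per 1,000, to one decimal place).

Standard total = 109,900; weights = 0.1683, 0.2784, 0.3012, 0.2520.
Standardized rate: 0.1683×10.73 + 0.2784×55.47 + 0.3012×165.72 + 0.2520×437.65 = 177.4716 per 1,000.

177.5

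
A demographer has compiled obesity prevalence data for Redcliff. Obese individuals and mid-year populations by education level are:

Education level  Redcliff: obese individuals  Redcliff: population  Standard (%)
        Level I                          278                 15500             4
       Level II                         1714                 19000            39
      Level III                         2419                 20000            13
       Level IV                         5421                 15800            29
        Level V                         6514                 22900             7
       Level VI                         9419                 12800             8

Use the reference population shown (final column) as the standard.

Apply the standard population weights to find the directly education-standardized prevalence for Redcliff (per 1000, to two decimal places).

229.90

Education-specific rates per 1000 for Redcliff: 17.935, 90.211, 120.950, 343.101, 284.454, 735.859.
Standard weights: 0.04, 0.39, 0.13, 0.29, 0.07, 0.08.
Standardized rate: 0.0400×17.935 + 0.3900×90.211 + 0.1300×120.950 + 0.2900×343.101 + 0.0700×284.454 + 0.0800×735.859 = 229.9029 per 1000.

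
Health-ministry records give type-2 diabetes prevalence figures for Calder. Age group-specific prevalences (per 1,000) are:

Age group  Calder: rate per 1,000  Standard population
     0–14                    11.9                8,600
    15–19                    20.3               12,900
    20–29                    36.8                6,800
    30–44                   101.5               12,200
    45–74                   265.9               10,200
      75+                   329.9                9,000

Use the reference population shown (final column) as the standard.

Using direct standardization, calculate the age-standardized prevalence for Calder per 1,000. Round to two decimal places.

126.20

Standard total = 59,700; weights = 0.1441, 0.2161, 0.1139, 0.2044, 0.1709, 0.1508.
Standardized rate: 0.1441×11.9 + 0.2161×20.3 + 0.1139×36.8 + 0.2044×101.5 + 0.1709×265.9 + 0.1508×329.9 = 126.1982 per 1,000.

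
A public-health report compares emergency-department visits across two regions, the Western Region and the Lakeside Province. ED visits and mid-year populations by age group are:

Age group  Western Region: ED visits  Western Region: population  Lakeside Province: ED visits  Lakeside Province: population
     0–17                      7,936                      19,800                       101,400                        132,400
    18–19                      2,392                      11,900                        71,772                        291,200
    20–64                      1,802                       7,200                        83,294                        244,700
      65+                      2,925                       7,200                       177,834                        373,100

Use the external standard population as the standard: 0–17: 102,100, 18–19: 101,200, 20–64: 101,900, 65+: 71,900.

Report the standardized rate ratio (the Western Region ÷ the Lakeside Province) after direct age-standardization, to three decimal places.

Age-specific rates per 1,000 for the Western Region: 400.808, 201.008, 250.278, 406.250.
For the Lakeside Province: 765.861, 246.470, 340.392, 476.639.
Standard total = 377,100; weights = 0.2708, 0.2684, 0.2702, 0.1907.
The Western Region: 0.2708×400.808 + 0.2684×201.008 + 0.2702×250.278 + 0.1907×406.250 = 307.5503 per 1,000.
The Lakeside Province: 0.2708×765.861 + 0.2684×246.470 + 0.2702×340.392 + 0.1907×476.639 = 456.3603 per 1,000.
Ratio = 307.5503 ÷ 456.3603 = 0.67392.

0.674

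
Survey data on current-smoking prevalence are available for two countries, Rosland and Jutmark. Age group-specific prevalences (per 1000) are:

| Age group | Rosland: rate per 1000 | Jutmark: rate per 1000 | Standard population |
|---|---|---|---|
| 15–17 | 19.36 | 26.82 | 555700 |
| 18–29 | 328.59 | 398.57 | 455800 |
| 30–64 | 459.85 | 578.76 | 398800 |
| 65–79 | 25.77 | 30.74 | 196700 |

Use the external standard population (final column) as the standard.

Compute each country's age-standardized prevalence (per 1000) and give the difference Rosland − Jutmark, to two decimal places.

-52.55

Standard total = 1607000; weights = 0.3458, 0.2836, 0.2482, 0.1224.
Rosland: 0.3458×19.36 + 0.2836×328.59 + 0.2482×459.85 + 0.1224×25.77 = 217.1667 per 1000.
Jutmark: 0.3458×26.82 + 0.2836×398.57 + 0.2482×578.76 + 0.1224×30.74 = 269.7126 per 1000.
Difference = 217.1667 − 269.7126 = -52.5459.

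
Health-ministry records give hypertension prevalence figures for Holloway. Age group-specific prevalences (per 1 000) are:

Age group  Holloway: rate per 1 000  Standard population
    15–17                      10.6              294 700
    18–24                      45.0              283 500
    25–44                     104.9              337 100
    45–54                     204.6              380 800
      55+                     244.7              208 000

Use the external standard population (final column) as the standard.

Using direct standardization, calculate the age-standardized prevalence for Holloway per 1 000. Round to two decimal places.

Standard total = 1 504 100; weights = 0.1959, 0.1885, 0.2241, 0.2532, 0.1383.
Standardized rate: 0.1959×10.6 + 0.1885×45.0 + 0.2241×104.9 + 0.2532×204.6 + 0.1383×244.7 = 119.7077 per 1 000.

119.71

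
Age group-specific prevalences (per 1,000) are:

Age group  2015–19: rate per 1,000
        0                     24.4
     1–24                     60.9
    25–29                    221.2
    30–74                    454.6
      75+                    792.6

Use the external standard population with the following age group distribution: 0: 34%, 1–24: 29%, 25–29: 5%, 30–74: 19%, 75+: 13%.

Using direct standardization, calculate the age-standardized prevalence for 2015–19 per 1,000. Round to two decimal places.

226.43

Standard weights: 0.34, 0.29, 0.05, 0.19, 0.13.
Standardized rate: 0.3400×24.4 + 0.2900×60.9 + 0.0500×221.2 + 0.1900×454.6 + 0.1300×792.6 = 226.4290 per 1,000.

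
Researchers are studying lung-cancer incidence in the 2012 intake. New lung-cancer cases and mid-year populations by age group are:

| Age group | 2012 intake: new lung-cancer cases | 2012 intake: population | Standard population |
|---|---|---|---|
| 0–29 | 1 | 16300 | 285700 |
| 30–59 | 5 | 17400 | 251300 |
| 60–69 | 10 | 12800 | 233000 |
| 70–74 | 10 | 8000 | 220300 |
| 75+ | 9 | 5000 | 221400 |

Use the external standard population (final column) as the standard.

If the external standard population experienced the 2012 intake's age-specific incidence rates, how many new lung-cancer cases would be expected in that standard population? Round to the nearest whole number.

Age-specific rates per 100000 for the 2012 intake: 6.13, 28.74, 78.12, 125.00, 180.00.
Expected new lung-cancer cases = Σ (standard pop × age-specific rate ÷ 100000)
= 285700×6.13/100000 + 251300×28.74/100000 + 233000×78.12/100000 + 220300×125.00/100000 + 221400×180.00/100000
= 17.53 + 72.21 + 182.03 + 275.38 + 398.52 = 945.67.

946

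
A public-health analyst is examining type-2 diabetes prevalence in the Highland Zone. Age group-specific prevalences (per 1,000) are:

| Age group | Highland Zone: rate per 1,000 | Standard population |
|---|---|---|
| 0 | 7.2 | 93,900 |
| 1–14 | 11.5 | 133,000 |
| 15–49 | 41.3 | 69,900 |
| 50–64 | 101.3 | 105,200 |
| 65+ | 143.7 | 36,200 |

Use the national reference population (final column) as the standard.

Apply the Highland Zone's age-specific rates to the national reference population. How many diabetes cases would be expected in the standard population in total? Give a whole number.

Expected diabetes cases = Σ (standard pop × age-specific rate ÷ 1,000)
= 93,900×7.2/1,000 + 133,000×11.5/1,000 + 69,900×41.3/1,000 + 105,200×101.3/1,000 + 36,200×143.7/1,000
= 676.08 + 1529.50 + 2886.87 + 10656.76 + 5201.94 = 20951.15.

20951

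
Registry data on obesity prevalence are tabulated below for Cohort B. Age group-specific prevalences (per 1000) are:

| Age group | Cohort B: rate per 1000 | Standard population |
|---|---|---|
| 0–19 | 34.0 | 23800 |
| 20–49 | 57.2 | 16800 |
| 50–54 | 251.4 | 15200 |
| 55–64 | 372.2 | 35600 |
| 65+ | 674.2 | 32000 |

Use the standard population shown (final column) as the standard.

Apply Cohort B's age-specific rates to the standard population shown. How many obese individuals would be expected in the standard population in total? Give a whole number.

Expected obese individuals = Σ (standard pop × age-specific rate ÷ 1000)
= 23800×34.0/1000 + 16800×57.2/1000 + 15200×251.4/1000 + 35600×372.2/1000 + 32000×674.2/1000
= 809.20 + 960.96 + 3821.28 + 13250.32 + 21574.40 = 40416.16.

40416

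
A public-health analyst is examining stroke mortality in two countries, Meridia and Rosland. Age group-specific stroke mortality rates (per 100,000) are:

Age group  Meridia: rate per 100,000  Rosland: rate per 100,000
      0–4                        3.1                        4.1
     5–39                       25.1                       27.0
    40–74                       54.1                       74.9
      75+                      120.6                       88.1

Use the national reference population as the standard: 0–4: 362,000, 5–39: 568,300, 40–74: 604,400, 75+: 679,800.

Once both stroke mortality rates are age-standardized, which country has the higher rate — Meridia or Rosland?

Meridia

Standard total = 2,214,500; weights = 0.1635, 0.2566, 0.2729, 0.3070.
Meridia: 0.1635×3.1 + 0.2566×25.1 + 0.2729×54.1 + 0.3070×120.6 = 58.7349 per 100,000.
Rosland: 0.1635×4.1 + 0.2566×27.0 + 0.2729×74.9 + 0.3070×88.1 = 55.0861 per 100,000.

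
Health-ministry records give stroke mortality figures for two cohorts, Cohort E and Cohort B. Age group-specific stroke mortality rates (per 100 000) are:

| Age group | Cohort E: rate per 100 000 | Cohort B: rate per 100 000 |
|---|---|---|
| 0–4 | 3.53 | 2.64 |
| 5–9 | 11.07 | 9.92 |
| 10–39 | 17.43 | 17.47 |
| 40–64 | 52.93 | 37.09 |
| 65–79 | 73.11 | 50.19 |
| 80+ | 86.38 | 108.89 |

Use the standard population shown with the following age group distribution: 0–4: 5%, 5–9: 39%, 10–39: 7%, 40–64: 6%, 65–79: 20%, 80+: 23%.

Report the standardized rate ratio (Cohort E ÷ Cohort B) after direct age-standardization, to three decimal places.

1.020

Standard weights: 0.05, 0.39, 0.07, 0.06, 0.20, 0.23.
Cohort E: 0.0500×3.53 + 0.3900×11.07 + 0.0700×17.43 + 0.0600×52.93 + 0.2000×73.11 + 0.2300×86.38 = 43.3791 per 100 000.
Cohort B: 0.0500×2.64 + 0.3900×9.92 + 0.0700×17.47 + 0.0600×37.09 + 0.2000×50.19 + 0.2300×108.89 = 42.5318 per 100 000.
Ratio = 43.3791 ÷ 42.5318 = 1.01992.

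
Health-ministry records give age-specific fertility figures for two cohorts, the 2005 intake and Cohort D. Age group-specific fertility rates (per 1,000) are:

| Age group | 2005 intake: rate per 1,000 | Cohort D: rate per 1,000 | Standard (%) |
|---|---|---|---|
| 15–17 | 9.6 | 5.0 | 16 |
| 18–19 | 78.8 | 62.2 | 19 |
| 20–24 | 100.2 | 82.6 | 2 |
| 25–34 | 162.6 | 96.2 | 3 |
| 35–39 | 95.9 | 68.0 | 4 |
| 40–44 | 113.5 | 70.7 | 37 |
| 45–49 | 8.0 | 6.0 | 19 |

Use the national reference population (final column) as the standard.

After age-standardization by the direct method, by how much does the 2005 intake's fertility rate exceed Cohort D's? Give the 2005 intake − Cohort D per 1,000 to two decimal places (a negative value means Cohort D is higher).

Standard weights: 0.16, 0.19, 0.02, 0.03, 0.04, 0.37, 0.19.
The 2005 intake: 0.1600×9.6 + 0.1900×78.8 + 0.0200×100.2 + 0.0300×162.6 + 0.0400×95.9 + 0.3700×113.5 + 0.1900×8.0 = 70.7410 per 1,000.
Cohort D: 0.1600×5.0 + 0.1900×62.2 + 0.0200×82.6 + 0.0300×96.2 + 0.0400×68.0 + 0.3700×70.7 + 0.1900×6.0 = 47.1750 per 1,000.
Difference = 70.7410 − 47.1750 = 23.5660.

23.57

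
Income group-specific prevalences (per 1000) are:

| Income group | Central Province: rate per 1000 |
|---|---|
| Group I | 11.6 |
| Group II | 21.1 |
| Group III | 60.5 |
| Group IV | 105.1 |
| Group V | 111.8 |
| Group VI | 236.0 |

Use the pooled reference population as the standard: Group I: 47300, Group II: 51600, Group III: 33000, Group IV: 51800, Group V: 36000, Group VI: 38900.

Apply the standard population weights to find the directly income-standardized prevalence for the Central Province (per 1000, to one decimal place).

86.2

Standard total = 258600; weights = 0.1829, 0.1995, 0.1276, 0.2003, 0.1392, 0.1504.
Standardized rate: 0.1829×11.6 + 0.1995×21.1 + 0.1276×60.5 + 0.2003×105.1 + 0.1392×111.8 + 0.1504×236.0 = 86.1691 per 1000.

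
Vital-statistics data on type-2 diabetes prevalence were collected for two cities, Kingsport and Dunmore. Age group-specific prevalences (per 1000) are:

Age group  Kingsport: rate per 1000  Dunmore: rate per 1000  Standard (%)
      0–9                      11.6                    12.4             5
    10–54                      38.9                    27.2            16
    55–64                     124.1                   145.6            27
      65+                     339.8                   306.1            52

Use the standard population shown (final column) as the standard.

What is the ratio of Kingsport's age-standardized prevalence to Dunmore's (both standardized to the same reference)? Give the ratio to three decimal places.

Standard weights: 0.05, 0.16, 0.27, 0.52.
Kingsport: 0.0500×11.6 + 0.1600×38.9 + 0.2700×124.1 + 0.5200×339.8 = 217.0070 per 1000.
Dunmore: 0.0500×12.4 + 0.1600×27.2 + 0.2700×145.6 + 0.5200×306.1 = 203.4560 per 1000.
Ratio = 217.0070 ÷ 203.4560 = 1.06660.

1.067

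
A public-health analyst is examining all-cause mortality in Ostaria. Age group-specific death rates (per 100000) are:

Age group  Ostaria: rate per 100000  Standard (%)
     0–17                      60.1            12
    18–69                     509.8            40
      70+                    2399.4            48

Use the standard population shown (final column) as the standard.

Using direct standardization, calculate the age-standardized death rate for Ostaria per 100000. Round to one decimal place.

1362.8

Standard weights: 0.12, 0.40, 0.48.
Standardized rate: 0.1200×60.1 + 0.4000×509.8 + 0.4800×2399.4 = 1362.8440 per 100000.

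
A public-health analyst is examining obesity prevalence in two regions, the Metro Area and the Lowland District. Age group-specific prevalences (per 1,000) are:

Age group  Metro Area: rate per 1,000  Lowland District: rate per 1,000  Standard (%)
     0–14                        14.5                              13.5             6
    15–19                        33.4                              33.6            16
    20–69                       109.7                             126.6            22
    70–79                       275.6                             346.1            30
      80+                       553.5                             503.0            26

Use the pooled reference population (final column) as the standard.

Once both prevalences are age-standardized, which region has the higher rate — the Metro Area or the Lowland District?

Lowland District

Standard weights: 0.06, 0.16, 0.22, 0.30, 0.26.
The Metro Area: 0.0600×14.5 + 0.1600×33.4 + 0.2200×109.7 + 0.3000×275.6 + 0.2600×553.5 = 256.9380 per 1,000.
The Lowland District: 0.0600×13.5 + 0.1600×33.6 + 0.2200×126.6 + 0.3000×346.1 + 0.2600×503.0 = 268.6480 per 1,000.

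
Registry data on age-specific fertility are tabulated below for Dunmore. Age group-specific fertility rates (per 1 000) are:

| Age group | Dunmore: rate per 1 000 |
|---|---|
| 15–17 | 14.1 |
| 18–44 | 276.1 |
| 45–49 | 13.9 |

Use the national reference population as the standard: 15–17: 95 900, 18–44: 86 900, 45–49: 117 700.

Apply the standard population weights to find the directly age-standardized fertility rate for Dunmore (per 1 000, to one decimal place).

89.8

Standard total = 300 500; weights = 0.3191, 0.2892, 0.3917.
Standardized rate: 0.3191×14.1 + 0.2892×276.1 + 0.3917×13.9 = 89.7881 per 1 000.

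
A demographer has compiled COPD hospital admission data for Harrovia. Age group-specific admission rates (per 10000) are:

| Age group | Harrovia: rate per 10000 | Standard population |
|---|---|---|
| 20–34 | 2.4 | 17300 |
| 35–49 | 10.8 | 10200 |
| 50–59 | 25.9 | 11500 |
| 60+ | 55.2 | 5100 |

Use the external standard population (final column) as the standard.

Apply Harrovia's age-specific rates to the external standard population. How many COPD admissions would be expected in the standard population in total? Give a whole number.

Expected COPD admissions = Σ (standard pop × age-specific rate ÷ 10000)
= 17300×2.4/10000 + 10200×10.8/10000 + 11500×25.9/10000 + 5100×55.2/10000
= 4.15 + 11.02 + 29.79 + 28.15 = 73.11.

73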